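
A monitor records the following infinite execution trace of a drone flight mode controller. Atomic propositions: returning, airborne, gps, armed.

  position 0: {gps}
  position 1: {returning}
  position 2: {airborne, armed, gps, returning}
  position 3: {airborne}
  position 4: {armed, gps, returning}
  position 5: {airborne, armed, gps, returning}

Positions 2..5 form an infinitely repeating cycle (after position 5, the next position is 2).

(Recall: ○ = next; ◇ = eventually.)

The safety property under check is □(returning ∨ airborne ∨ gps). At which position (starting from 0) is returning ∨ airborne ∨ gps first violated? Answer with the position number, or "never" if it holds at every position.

never

returning ∨ airborne ∨ gps holds at every position 0..5, and those are all the positions the trace ever visits, so the invariant □(returning ∨ airborne ∨ gps) is never violated.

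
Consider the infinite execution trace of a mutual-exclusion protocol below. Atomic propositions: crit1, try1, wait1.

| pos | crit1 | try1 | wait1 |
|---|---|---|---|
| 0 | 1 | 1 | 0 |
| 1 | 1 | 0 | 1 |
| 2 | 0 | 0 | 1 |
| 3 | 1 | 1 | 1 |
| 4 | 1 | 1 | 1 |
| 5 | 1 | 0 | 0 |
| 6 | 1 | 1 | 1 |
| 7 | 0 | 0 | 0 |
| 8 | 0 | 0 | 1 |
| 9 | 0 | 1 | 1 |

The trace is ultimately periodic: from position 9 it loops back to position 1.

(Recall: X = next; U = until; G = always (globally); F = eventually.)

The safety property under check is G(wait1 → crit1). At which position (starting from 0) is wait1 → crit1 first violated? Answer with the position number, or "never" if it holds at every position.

Check wait1 → crit1 at each position in order: 0 ✓, 1 ✓.
At position 2 the labels are {wait1}, so wait1 → crit1 is false there. This is the first violation.

2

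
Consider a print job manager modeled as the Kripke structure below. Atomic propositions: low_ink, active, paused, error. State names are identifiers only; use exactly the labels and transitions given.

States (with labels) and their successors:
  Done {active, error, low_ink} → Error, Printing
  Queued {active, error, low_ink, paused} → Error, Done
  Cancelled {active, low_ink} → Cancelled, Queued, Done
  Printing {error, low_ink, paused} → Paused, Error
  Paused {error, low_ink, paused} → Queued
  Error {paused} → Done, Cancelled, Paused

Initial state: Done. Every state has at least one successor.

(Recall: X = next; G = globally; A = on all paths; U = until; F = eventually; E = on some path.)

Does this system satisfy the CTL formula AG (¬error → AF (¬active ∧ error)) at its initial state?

No

States satisfying ¬error → AF (¬active ∧ error): {Done, Queued, Printing, Paused}.
States satisfying AG (¬error → AF (¬active ∧ error)): ∅.
Cancelled is reachable from Done and violates ¬error → AF (¬active ∧ error), so AG fails at Done.
Done ∉ Sat(AG (¬error → AF (¬active ∧ error))).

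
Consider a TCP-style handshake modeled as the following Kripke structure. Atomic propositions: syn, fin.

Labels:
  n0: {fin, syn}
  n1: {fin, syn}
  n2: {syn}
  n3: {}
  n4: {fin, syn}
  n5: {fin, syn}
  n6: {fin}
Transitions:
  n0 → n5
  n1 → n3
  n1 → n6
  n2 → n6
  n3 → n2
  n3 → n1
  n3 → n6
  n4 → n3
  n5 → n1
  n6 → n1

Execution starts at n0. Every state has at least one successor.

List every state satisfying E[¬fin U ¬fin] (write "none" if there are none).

{n2, n3}

States satisfying ¬fin: {n2, n3}.
States satisfying E[¬fin U ¬fin]: {n2, n3}.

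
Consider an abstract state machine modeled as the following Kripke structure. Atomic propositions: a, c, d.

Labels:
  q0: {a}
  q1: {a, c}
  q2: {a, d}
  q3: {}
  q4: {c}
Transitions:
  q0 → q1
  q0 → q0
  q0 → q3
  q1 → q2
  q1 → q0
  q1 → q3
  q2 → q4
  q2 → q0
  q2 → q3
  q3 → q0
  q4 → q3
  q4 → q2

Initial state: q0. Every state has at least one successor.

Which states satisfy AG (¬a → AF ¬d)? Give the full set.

States satisfying ¬a → AF ¬d: {q0, q1, q2, q3, q4}.
States satisfying AG (¬a → AF ¬d): {q0, q1, q2, q3, q4}.

{q0, q1, q2, q3, q4}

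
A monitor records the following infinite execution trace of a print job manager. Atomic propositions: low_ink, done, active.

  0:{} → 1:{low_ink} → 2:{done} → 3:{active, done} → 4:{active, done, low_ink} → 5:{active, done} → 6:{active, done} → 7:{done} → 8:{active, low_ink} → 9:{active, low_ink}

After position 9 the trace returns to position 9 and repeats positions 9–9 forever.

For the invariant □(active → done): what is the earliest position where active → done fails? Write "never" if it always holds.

Check active → done at each position in order: 0 ✓, 1 ✓, 2 ✓, 3 ✓, 4 ✓, 5 ✓, 6 ✓, 7 ✓.
At position 8 the labels are {active, low_ink}, so active → done is false there. This is the first violation.

8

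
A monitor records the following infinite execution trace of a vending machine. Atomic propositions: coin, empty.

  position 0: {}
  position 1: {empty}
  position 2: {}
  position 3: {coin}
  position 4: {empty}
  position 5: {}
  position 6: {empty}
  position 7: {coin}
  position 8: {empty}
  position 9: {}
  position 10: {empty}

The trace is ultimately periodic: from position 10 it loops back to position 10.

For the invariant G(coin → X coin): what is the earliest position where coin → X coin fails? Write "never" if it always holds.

Check coin → X coin at each position in order: 0 ✓, 1 ✓, 2 ✓.
At position 3 the labels are {coin} and the next position 4 has {empty}, so coin → X coin is false there. This is the first violation.

3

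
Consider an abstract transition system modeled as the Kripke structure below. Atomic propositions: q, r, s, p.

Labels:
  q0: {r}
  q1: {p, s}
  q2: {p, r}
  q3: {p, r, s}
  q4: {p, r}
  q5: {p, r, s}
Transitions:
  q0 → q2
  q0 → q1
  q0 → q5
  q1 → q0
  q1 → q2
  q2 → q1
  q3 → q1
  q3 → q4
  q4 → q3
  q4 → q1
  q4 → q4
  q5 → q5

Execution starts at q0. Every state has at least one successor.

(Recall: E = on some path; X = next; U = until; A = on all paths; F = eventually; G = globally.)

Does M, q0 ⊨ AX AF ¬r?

States satisfying AF ¬r: {q1, q2}.
States satisfying AX AF ¬r: {q2}.
q0 ∉ Sat(AX AF ¬r).

Does not hold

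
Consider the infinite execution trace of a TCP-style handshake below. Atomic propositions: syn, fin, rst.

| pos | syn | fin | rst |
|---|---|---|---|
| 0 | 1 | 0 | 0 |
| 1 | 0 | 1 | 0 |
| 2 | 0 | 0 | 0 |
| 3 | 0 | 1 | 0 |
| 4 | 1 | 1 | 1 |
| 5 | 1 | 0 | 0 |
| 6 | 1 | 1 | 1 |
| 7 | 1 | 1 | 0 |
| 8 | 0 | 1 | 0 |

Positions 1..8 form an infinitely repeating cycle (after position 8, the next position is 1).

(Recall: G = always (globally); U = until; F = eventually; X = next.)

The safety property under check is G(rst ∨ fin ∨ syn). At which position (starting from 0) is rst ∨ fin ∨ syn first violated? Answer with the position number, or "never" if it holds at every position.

Check rst ∨ fin ∨ syn at each position in order: 0 ✓, 1 ✓.
At position 2 the labels are {}, so rst ∨ fin ∨ syn is false there. This is the first violation.

2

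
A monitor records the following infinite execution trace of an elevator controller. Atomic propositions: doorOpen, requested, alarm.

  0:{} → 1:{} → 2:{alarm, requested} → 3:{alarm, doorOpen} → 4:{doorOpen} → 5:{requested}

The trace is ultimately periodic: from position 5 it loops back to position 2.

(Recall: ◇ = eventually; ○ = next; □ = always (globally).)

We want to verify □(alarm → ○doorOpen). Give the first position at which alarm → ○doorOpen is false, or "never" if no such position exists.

never

alarm → ○doorOpen holds at every position 0..5, and those are all the positions the trace ever visits, so the invariant □(alarm → ○doorOpen) is never violated.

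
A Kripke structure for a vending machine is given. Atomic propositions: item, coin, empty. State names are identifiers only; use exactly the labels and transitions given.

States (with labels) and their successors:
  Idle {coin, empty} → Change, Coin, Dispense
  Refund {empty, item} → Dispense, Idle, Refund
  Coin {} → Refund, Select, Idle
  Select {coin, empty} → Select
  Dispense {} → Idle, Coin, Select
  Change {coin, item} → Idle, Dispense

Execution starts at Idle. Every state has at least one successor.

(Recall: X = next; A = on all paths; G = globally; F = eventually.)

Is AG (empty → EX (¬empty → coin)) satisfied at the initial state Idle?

Yes

States satisfying empty → EX (¬empty → coin): {Idle, Refund, Coin, Select, Dispense, Change}.
States satisfying AG (empty → EX (¬empty → coin)): {Idle, Refund, Coin, Select, Dispense, Change}.
Every state reachable from Idle satisfies empty → EX (¬empty → coin).
Idle ∈ Sat(AG (empty → EX (¬empty → coin))).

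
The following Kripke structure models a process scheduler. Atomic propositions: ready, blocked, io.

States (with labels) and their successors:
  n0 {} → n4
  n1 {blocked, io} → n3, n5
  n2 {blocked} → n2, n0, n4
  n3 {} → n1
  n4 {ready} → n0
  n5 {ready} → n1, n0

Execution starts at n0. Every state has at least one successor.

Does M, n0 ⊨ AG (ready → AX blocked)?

No

States satisfying ready → AX blocked: {n0, n1, n2, n3}.
States satisfying AG (ready → AX blocked): ∅.
n4 is reachable from n0 and violates ready → AX blocked, so AG fails at n0.
n0 ∉ Sat(AG (ready → AX blocked)).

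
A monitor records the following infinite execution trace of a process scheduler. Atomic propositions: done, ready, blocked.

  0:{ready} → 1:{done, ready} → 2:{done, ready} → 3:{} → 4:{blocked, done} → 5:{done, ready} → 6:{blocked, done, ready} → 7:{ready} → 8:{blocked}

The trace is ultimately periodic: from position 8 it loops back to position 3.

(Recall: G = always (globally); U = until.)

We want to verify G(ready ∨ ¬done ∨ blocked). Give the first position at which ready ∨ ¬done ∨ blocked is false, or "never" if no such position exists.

never

ready ∨ ¬done ∨ blocked holds at every position 0..8, and those are all the positions the trace ever visits, so the invariant G(ready ∨ ¬done ∨ blocked) is never violated.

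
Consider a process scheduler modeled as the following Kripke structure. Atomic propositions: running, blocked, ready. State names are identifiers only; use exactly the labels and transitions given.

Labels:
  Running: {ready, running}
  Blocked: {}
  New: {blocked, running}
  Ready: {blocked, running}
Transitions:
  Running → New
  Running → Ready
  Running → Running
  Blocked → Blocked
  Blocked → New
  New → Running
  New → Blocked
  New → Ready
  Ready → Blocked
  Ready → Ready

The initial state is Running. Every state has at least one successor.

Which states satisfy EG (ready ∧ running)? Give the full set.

States satisfying ready ∧ running: {Running}.
States satisfying EG (ready ∧ running): {Running}.

{Running}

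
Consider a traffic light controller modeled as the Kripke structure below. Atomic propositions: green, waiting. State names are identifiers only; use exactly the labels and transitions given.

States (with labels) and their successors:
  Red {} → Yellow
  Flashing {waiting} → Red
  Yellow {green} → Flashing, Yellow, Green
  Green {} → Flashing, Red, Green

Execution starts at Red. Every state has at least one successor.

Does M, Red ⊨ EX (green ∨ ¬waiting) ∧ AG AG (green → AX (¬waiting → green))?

States satisfying green ∨ ¬waiting: {Red, Yellow, Green}.
States satisfying EX (green ∨ ¬waiting): {Red, Flashing, Yellow, Green}.
States satisfying AG (green → AX (¬waiting → green)): ∅.
States satisfying AG AG (green → AX (¬waiting → green)): ∅.
States satisfying EX (green ∨ ¬waiting) ∧ AG AG (green → AX (¬waiting → green)): ∅.
Red ∉ Sat(EX (green ∨ ¬waiting) ∧ AG AG (green → AX (¬waiting → green))).

Violated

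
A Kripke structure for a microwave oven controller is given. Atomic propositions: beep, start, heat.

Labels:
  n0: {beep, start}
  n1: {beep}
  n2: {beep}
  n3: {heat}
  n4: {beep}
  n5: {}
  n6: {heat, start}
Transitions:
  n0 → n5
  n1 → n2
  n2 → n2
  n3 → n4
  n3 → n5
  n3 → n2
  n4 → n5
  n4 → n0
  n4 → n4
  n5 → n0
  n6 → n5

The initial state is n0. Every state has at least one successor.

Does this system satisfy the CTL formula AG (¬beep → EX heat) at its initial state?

Violated

States satisfying ¬beep → EX heat: {n0, n1, n2, n4}.
States satisfying AG (¬beep → EX heat): {n1, n2}.
n5 is reachable from n0 and violates ¬beep → EX heat, so AG fails at n0.
n0 ∉ Sat(AG (¬beep → EX heat)).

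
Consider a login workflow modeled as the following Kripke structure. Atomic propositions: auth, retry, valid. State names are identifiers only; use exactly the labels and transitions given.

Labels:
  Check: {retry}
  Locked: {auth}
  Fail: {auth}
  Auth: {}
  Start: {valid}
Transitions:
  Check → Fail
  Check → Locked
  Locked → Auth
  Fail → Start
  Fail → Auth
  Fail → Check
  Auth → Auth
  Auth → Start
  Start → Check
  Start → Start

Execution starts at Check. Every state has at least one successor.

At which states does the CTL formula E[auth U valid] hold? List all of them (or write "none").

{Fail, Start}

States satisfying auth: {Locked, Fail}.
States satisfying valid: {Start}.
States satisfying E[auth U valid]: {Fail, Start}.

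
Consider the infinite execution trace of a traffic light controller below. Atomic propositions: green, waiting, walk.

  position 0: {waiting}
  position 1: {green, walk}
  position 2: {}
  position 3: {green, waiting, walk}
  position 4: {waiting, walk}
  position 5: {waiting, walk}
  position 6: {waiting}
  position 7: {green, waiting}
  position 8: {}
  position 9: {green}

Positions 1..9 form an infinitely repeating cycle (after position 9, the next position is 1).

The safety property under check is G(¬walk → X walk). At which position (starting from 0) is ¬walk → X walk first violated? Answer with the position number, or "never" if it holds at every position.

Check ¬walk → X walk at each position in order: 0 ✓, 1 ✓, 2 ✓, 3 ✓, 4 ✓, 5 ✓.
At position 6 the labels are {waiting} and the next position 7 has {green, waiting}, so ¬walk → X walk is false there. This is the first violation.

6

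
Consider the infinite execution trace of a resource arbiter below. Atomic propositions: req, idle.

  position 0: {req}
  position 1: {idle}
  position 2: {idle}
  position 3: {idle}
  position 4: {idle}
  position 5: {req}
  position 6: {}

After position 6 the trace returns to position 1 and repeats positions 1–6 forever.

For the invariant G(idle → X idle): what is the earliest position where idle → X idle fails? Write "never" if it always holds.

Check idle → X idle at each position in order: 0 ✓, 1 ✓, 2 ✓, 3 ✓.
At position 4 the labels are {idle} and the next position 5 has {req}, so idle → X idle is false there. This is the first violation.

4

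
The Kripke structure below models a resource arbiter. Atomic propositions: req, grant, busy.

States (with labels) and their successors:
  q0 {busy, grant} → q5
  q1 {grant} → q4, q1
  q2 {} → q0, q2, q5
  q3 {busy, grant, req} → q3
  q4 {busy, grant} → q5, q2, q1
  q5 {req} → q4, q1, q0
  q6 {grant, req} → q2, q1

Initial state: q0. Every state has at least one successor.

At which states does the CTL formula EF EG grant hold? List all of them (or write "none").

States satisfying EG grant: {q1, q3, q4, q6}.
States satisfying EF EG grant: {q0, q1, q2, q3, q4, q5, q6}.

{q0, q1, q2, q3, q4, q5, q6}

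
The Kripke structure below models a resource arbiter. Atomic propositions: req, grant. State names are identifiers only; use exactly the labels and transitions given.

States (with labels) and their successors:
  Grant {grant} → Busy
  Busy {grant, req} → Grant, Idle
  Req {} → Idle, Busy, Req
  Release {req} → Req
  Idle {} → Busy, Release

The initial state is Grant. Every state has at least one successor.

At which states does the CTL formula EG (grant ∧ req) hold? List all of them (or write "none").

States satisfying grant ∧ req: {Busy}.
States satisfying EG (grant ∧ req): ∅.

none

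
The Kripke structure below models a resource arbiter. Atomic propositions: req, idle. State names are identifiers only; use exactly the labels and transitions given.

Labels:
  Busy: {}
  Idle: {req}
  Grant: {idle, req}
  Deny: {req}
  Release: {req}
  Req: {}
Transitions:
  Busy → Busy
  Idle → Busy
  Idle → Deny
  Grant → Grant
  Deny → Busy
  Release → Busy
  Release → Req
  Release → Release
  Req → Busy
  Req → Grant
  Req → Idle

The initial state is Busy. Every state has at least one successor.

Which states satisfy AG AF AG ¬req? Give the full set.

States satisfying AF AG ¬req: {Busy, Idle, Deny}.
States satisfying AG AF AG ¬req: {Busy, Idle, Deny}.

{Busy, Idle, Deny}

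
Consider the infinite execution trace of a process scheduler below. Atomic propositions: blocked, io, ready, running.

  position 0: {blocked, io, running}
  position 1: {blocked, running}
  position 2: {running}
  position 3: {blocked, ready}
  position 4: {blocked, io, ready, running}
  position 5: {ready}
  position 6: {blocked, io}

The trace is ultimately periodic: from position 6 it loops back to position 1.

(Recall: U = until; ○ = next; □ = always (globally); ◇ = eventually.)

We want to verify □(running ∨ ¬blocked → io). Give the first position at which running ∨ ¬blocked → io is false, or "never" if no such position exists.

Check running ∨ ¬blocked → io at each position in order: 0 ✓.
At position 1 the labels are {blocked, running}, so running ∨ ¬blocked → io is false there. This is the first violation.

1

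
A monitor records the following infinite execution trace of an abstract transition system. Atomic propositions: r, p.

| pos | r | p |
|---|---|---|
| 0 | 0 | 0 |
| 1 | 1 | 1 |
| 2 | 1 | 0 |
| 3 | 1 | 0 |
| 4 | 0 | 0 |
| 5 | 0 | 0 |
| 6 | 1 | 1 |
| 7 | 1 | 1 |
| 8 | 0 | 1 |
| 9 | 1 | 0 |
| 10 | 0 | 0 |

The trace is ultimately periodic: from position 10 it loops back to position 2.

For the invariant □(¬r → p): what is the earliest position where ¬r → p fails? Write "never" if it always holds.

At position 0 the labels are {}, so ¬r → p is false there. This is the first violation.

0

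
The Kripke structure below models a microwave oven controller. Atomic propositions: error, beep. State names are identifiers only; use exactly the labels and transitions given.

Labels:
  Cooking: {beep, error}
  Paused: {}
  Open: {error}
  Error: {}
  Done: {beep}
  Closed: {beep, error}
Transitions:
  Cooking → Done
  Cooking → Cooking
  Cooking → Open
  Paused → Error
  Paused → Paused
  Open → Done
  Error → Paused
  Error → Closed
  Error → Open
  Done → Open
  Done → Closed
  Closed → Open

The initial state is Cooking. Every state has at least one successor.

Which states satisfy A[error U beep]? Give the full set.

{Cooking, Open, Done, Closed}

States satisfying error: {Cooking, Open, Closed}.
States satisfying beep: {Cooking, Done, Closed}.
States satisfying A[error U beep]: {Cooking, Open, Done, Closed}.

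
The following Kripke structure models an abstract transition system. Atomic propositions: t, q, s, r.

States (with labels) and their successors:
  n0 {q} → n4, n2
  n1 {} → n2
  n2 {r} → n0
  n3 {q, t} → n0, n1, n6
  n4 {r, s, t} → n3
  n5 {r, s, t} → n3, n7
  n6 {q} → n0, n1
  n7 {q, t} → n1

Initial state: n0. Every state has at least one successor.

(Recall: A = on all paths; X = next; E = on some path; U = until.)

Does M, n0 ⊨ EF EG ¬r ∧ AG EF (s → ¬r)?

No

States satisfying EG ¬r: ∅.
States satisfying EF EG ¬r: ∅.
States satisfying EF (s → ¬r): {n0, n1, n2, n3, n4, n5, n6, n7}.
States satisfying AG EF (s → ¬r): {n0, n1, n2, n3, n4, n5, n6, n7}.
States satisfying EF EG ¬r ∧ AG EF (s → ¬r): ∅.
n0 ∉ Sat(EF EG ¬r ∧ AG EF (s → ¬r)).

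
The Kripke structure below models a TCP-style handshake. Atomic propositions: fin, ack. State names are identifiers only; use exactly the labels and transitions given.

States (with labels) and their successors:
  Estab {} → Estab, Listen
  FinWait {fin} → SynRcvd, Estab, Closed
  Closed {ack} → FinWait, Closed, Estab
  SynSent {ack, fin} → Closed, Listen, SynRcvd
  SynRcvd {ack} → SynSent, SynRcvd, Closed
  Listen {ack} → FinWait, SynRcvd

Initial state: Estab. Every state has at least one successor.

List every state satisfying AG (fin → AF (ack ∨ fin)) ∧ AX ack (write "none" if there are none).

States satisfying fin → AF (ack ∨ fin): {Estab, FinWait, Closed, SynSent, SynRcvd, Listen}.
States satisfying AG (fin → AF (ack ∨ fin)): {Estab, FinWait, Closed, SynSent, SynRcvd, Listen}.
States satisfying ack: {Closed, SynSent, SynRcvd, Listen}.
States satisfying AX ack: {SynSent, SynRcvd}.
States satisfying AG (fin → AF (ack ∨ fin)) ∧ AX ack: {SynSent, SynRcvd}.

{SynSent, SynRcvd}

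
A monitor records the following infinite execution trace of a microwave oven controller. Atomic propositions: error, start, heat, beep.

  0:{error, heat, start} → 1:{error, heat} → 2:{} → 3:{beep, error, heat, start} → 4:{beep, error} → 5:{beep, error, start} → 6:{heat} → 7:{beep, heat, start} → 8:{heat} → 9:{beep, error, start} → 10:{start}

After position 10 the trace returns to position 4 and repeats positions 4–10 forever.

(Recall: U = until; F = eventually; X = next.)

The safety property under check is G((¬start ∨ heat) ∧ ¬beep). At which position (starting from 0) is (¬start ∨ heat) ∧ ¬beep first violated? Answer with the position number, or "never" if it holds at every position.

Check (¬start ∨ heat) ∧ ¬beep at each position in order: 0 ✓, 1 ✓, 2 ✓.
At position 3 the labels are {beep, error, heat, start}, so (¬start ∨ heat) ∧ ¬beep is false there. This is the first violation.

3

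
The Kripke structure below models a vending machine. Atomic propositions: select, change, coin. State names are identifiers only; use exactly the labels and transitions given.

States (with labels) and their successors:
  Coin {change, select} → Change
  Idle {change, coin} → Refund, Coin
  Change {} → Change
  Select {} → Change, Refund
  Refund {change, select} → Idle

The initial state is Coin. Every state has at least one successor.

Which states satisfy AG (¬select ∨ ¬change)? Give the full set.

States satisfying ¬select ∨ ¬change: {Idle, Change, Select}.
States satisfying AG (¬select ∨ ¬change): {Change}.

{Change}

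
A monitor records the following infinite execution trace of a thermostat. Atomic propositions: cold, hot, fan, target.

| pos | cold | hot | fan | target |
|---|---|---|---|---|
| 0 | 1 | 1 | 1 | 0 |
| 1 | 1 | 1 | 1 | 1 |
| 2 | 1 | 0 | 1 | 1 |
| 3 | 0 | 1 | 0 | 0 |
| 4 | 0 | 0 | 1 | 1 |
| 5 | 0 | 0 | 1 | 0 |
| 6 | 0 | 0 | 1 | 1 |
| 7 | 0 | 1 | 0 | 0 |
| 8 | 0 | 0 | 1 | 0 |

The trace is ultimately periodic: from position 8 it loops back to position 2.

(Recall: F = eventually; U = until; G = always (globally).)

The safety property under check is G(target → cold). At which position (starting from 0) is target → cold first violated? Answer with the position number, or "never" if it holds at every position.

Check target → cold at each position in order: 0 ✓, 1 ✓, 2 ✓, 3 ✓.
At position 4 the labels are {fan, target}, so target → cold is false there. This is the first violation.

4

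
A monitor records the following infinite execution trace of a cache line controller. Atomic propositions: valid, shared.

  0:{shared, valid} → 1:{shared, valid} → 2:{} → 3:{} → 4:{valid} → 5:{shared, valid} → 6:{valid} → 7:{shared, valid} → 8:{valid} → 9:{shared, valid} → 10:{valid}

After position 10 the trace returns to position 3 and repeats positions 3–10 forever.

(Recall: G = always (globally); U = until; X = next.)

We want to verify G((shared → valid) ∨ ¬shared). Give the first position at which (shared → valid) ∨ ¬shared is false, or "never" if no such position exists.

never

(shared → valid) ∨ ¬shared holds at every position 0..10, and those are all the positions the trace ever visits, so the invariant G((shared → valid) ∨ ¬shared) is never violated.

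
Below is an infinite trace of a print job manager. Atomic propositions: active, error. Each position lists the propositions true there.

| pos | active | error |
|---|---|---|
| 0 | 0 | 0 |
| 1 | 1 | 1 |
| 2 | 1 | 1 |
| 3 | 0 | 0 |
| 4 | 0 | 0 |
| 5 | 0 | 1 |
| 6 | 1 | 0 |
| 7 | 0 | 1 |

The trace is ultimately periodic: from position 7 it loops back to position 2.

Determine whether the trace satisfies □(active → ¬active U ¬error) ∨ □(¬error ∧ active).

active → ¬active U ¬error must hold at every position from 0 onward. It fails at position 1, so □(active → ¬active U ¬error) is false.
Positions where active holds: 1, 2, 6.
Check ¬active U ¬error at each: 1→fails, 2→fails, 6→ok.
¬error ∧ active must hold at every position from 0 onward. It fails at position 0, so □(¬error ∧ active) is false.
At position 0: □(active → ¬active U ¬error) is false; □(¬error ∧ active) is false; so □(active → ¬active U ¬error) ∨ □(¬error ∧ active) is false.

Does not hold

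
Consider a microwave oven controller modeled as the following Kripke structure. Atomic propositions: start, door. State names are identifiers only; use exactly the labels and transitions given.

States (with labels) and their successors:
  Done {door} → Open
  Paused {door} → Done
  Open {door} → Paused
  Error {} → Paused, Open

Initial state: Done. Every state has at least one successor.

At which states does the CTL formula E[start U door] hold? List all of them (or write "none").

States satisfying start: ∅.
States satisfying door: {Done, Paused, Open}.
States satisfying E[start U door]: {Done, Paused, Open}.

{Done, Paused, Open}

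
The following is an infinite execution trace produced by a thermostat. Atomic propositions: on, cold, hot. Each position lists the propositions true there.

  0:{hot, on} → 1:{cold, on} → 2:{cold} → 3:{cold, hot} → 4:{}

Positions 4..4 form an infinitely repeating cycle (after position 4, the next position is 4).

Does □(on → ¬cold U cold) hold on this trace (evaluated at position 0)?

Holds

on → ¬cold U cold holds at every position 0..4, and those are all positions ever visited, so □(on → ¬cold U cold) holds.
Positions where on holds: 0, 1.
Check ¬cold U cold at each: 0→ok, 1→ok.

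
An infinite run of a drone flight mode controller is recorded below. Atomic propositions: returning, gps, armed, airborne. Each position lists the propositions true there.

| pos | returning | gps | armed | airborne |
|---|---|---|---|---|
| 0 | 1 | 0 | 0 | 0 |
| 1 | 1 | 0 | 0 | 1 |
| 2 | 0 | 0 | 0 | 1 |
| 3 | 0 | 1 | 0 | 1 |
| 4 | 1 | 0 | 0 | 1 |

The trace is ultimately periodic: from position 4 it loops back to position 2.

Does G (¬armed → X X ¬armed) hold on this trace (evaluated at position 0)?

Yes

¬armed → X X ¬armed holds at every position 0..4, and those are all positions ever visited, so G (¬armed → X X ¬armed) holds.
Positions where ¬armed holds: 0, 1, 2, 3, 4.
Check X X ¬armed at each: 0→ok, 1→ok, 2→ok, 3→ok, 4→ok.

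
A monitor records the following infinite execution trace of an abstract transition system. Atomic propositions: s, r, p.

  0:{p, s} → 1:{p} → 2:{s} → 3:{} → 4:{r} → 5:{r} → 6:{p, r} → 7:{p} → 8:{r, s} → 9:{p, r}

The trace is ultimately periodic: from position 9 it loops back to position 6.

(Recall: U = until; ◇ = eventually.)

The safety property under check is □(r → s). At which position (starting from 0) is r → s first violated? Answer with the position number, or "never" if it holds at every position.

4

Check r → s at each position in order: 0 ✓, 1 ✓, 2 ✓, 3 ✓.
At position 4 the labels are {r}, so r → s is false there. This is the first violation.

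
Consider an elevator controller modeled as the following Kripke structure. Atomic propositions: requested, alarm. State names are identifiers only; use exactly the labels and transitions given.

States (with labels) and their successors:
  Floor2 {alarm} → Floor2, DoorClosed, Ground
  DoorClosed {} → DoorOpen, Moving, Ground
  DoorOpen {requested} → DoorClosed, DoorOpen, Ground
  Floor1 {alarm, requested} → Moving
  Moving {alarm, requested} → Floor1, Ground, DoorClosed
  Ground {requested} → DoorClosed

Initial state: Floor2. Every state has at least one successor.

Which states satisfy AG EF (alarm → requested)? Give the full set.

{Floor2, DoorClosed, DoorOpen, Floor1, Moving, Ground}

States satisfying EF (alarm → requested): {Floor2, DoorClosed, DoorOpen, Floor1, Moving, Ground}.
States satisfying AG EF (alarm → requested): {Floor2, DoorClosed, DoorOpen, Floor1, Moving, Ground}.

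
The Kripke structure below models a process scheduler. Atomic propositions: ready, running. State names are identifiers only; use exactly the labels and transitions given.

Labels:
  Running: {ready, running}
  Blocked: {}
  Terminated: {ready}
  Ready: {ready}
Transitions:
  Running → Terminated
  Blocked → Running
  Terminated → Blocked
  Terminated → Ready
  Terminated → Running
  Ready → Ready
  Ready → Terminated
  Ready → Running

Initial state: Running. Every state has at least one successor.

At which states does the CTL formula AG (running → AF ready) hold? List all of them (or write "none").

States satisfying running → AF ready: {Running, Blocked, Terminated, Ready}.
States satisfying AG (running → AF ready): {Running, Blocked, Terminated, Ready}.

{Running, Blocked, Terminated, Ready}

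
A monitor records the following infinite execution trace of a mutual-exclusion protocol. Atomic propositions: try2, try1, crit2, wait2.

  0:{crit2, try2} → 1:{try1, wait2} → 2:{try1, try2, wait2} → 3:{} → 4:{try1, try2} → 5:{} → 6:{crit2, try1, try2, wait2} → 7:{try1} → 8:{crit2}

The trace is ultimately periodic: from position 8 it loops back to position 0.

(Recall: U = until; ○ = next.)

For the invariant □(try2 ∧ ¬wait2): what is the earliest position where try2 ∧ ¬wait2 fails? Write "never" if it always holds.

1

Check try2 ∧ ¬wait2 at each position in order: 0 ✓.
At position 1 the labels are {try1, wait2}, so try2 ∧ ¬wait2 is false there. This is the first violation.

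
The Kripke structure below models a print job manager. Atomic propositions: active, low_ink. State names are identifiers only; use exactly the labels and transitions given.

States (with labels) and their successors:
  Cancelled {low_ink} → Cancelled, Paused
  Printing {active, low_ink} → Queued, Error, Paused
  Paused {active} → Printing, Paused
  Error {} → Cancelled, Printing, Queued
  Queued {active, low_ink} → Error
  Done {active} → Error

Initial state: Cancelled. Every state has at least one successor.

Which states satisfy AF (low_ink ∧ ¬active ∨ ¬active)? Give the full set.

{Cancelled, Error, Queued, Done}

States satisfying low_ink ∧ ¬active ∨ ¬active: {Cancelled, Error}.
States satisfying AF (low_ink ∧ ¬active ∨ ¬active): {Cancelled, Error, Queued, Done}.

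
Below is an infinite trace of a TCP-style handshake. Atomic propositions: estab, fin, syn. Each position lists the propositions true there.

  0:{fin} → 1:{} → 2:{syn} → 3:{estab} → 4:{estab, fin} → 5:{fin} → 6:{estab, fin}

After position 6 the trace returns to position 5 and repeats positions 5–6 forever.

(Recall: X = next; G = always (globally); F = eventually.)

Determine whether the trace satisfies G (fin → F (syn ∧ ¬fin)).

Violated

fin → F (syn ∧ ¬fin) must hold at every position from 0 onward. It fails at position 4, so G (fin → F (syn ∧ ¬fin)) is false.
Positions where fin holds: 0, 4, 5, 6.
Check F (syn ∧ ¬fin) at each: 0→ok, 4→fails, 5→fails, 6→fails.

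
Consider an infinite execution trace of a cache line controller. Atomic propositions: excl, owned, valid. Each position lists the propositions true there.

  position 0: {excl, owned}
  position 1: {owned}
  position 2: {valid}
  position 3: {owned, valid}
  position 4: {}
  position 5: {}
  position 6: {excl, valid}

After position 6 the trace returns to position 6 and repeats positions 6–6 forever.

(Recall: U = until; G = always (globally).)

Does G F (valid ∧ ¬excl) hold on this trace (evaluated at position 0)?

F (valid ∧ ¬excl) must hold at every position from 0 onward. It fails at position 4, so G F (valid ∧ ¬excl) is false.

Violated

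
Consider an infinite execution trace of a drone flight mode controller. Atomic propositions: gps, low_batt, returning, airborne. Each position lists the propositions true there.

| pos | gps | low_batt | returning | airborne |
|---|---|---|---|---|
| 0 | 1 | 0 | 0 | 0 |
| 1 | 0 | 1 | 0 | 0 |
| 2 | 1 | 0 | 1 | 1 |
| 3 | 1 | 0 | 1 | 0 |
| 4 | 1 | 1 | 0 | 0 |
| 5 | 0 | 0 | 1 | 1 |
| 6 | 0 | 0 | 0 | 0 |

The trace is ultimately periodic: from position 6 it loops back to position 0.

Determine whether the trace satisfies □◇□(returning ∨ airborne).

No

◇□(returning ∨ airborne) must hold at every position from 0 onward. It fails at position 0, so □◇□(returning ∨ airborne) is false.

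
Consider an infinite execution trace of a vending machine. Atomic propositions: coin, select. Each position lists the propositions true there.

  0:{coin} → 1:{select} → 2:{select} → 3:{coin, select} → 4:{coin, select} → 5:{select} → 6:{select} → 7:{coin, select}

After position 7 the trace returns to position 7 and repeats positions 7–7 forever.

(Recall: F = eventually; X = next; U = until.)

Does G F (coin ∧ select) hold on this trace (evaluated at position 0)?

Holds

F (coin ∧ select) holds at every position 0..7, and those are all positions ever visited, so G F (coin ∧ select) holds.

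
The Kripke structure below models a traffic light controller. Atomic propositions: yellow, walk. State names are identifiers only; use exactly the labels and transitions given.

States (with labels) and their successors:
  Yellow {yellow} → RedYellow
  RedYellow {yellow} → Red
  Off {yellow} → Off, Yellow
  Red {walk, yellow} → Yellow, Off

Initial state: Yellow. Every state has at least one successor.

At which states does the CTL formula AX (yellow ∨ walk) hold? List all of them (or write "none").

{Yellow, RedYellow, Off, Red}

States satisfying yellow ∨ walk: {Yellow, RedYellow, Off, Red}.
States satisfying AX (yellow ∨ walk): {Yellow, RedYellow, Off, Red}.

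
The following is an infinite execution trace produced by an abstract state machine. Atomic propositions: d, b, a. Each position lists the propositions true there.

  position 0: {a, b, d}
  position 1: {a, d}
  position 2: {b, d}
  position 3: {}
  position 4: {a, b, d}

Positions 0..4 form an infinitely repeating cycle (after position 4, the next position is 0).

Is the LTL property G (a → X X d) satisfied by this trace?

a → X X d must hold at every position from 0 onward. It fails at position 1, so G (a → X X d) is false.
Positions where a holds: 0, 1, 4.
Check X X d at each: 0→ok, 1→fails, 4→ok.

Violated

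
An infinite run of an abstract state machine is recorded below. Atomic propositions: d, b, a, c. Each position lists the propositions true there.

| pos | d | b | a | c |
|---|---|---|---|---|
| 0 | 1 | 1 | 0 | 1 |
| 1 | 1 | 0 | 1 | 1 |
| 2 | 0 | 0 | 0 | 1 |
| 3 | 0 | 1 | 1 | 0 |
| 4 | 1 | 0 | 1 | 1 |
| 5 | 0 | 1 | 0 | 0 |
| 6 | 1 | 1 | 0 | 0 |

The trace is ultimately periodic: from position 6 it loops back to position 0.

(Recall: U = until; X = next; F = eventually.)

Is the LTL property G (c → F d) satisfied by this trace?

Yes

c → F d holds at every position 0..6, and those are all positions ever visited, so G (c → F d) holds.
Positions where c holds: 0, 1, 2, 4.
Check F d at each: 0→ok, 1→ok, 2→ok, 4→ok.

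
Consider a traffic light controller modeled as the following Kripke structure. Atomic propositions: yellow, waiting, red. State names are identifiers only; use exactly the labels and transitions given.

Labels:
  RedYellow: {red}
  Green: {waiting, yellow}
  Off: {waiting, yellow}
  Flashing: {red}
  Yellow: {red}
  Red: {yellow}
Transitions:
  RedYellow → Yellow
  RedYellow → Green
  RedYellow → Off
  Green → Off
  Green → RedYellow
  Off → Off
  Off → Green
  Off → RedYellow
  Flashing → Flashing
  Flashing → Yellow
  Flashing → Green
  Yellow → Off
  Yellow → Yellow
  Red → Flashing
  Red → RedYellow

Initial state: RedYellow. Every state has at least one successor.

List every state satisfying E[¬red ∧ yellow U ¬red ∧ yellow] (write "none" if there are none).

{Green, Off, Red}

States satisfying ¬red ∧ yellow: {Green, Off, Red}.
States satisfying E[¬red ∧ yellow U ¬red ∧ yellow]: {Green, Off, Red}.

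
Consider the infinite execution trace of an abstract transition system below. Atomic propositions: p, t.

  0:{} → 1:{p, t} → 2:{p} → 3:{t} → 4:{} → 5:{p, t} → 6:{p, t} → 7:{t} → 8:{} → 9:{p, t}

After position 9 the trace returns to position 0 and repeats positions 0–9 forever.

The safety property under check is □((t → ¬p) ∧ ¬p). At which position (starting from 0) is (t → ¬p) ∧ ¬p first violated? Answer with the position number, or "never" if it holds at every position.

1

Check (t → ¬p) ∧ ¬p at each position in order: 0 ✓.
At position 1 the labels are {p, t}, so (t → ¬p) ∧ ¬p is false there. This is the first violation.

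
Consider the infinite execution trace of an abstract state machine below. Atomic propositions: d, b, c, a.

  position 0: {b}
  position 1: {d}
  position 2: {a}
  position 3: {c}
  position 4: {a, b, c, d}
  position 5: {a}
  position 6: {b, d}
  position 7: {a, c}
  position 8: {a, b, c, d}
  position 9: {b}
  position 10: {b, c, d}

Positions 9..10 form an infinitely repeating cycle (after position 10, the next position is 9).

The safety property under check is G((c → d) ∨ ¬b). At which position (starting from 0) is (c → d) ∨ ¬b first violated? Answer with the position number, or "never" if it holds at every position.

(c → d) ∨ ¬b holds at every position 0..10, and those are all the positions the trace ever visits, so the invariant G((c → d) ∨ ¬b) is never violated.

never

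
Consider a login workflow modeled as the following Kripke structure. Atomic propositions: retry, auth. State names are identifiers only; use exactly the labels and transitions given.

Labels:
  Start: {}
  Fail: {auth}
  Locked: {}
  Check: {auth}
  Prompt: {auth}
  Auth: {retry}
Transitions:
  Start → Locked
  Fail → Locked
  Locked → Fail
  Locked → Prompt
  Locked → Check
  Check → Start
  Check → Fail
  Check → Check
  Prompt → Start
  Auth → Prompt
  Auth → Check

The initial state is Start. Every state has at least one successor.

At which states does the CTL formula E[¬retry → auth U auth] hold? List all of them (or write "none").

{Fail, Check, Prompt, Auth}

States satisfying ¬retry → auth: {Fail, Check, Prompt, Auth}.
States satisfying auth: {Fail, Check, Prompt}.
States satisfying E[¬retry → auth U auth]: {Fail, Check, Prompt, Auth}.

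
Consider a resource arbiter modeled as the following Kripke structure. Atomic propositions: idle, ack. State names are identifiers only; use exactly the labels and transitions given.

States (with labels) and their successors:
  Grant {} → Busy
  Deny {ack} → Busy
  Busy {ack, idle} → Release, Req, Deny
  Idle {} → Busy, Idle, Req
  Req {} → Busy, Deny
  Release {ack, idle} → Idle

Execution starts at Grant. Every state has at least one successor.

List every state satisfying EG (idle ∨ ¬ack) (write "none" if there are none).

{Grant, Busy, Idle, Req, Release}

States satisfying idle ∨ ¬ack: {Grant, Busy, Idle, Req, Release}.
States satisfying EG (idle ∨ ¬ack): {Grant, Busy, Idle, Req, Release}.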